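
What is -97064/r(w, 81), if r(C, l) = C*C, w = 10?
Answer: -24266/25 ≈ -970.64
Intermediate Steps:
r(C, l) = C²
-97064/r(w, 81) = -97064/(10²) = -97064/100 = -97064*1/100 = -24266/25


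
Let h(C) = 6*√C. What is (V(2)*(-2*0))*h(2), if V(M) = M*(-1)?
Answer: 0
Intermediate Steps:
V(M) = -M
(V(2)*(-2*0))*h(2) = ((-1*2)*(-2*0))*(6*√2) = (-2*0)*(6*√2) = 0*(6*√2) = 0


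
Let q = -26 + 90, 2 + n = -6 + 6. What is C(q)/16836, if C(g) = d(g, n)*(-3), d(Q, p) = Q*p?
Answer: 32/1403 ≈ 0.022808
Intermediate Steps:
n = -2 (n = -2 + (-6 + 6) = -2 + 0 = -2)
q = 64
C(g) = 6*g (C(g) = (g*(-2))*(-3) = -2*g*(-3) = 6*g)
C(q)/16836 = (6*64)/16836 = 384*(1/16836) = 32/1403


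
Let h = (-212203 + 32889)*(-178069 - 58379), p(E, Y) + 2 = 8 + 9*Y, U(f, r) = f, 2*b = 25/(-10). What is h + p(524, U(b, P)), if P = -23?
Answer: 169593746667/4 ≈ 4.2398e+10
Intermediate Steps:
b = -5/4 (b = (25/(-10))/2 = (25*(-⅒))/2 = (½)*(-5/2) = -5/4 ≈ -1.2500)
p(E, Y) = 6 + 9*Y (p(E, Y) = -2 + (8 + 9*Y) = 6 + 9*Y)
h = 42398436672 (h = -179314*(-236448) = 42398436672)
h + p(524, U(b, P)) = 42398436672 + (6 + 9*(-5/4)) = 42398436672 + (6 - 45/4) = 42398436672 - 21/4 = 169593746667/4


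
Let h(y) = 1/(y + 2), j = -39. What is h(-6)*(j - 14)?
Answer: 53/4 ≈ 13.250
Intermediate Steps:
h(y) = 1/(2 + y)
h(-6)*(j - 14) = (-39 - 14)/(2 - 6) = -53/(-4) = -1/4*(-53) = 53/4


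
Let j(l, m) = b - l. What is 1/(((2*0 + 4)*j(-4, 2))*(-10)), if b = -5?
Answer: 1/40 ≈ 0.025000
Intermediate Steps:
j(l, m) = -5 - l
1/(((2*0 + 4)*j(-4, 2))*(-10)) = 1/(((2*0 + 4)*(-5 - 1*(-4)))*(-10)) = 1/(((0 + 4)*(-5 + 4))*(-10)) = 1/((4*(-1))*(-10)) = 1/(-4*(-10)) = 1/40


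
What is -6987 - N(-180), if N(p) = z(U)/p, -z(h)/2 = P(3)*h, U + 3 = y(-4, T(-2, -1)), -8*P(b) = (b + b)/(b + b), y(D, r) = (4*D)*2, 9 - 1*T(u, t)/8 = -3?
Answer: -1006135/144 ≈ -6987.0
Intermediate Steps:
T(u, t) = 96 (T(u, t) = 72 - 8*(-3) = 72 + 24 = 96)
y(D, r) = 8*D
P(b) = -⅛ (P(b) = -(b + b)/(8*(b + b)) = -2*b/(8*(2*b)) = -2*b*1/(2*b)/8 = -⅛*1 = -⅛)
U = -35 (U = -3 + 8*(-4) = -3 - 32 = -35)
z(h) = h/4 (z(h) = -(-1)*h/4 = h/4)
N(p) = -35/(4*p) (N(p) = ((¼)*(-35))/p = -35/(4*p))
-6987 - N(-180) = -6987 - (-35)/(4*(-180)) = -6987 - (-35)*(-1)/(4*180) = -6987 - 1*7/144 = -6987 - 7/144 = -1006135/144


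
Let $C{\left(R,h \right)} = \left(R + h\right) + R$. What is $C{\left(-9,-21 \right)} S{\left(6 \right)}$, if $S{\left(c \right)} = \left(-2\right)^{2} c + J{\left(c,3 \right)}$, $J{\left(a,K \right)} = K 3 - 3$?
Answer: $-1170$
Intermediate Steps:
$J{\left(a,K \right)} = -3 + 3 K$ ($J{\left(a,K \right)} = 3 K - 3 = -3 + 3 K$)
$C{\left(R,h \right)} = h + 2 R$
$S{\left(c \right)} = 6 + 4 c$ ($S{\left(c \right)} = \left(-2\right)^{2} c + \left(-3 + 3 \cdot 3\right) = 4 c + \left(-3 + 9\right) = 4 c + 6 = 6 + 4 c$)
$C{\left(-9,-21 \right)} S{\left(6 \right)} = \left(-21 + 2 \left(-9\right)\right) \left(6 + 4 \cdot 6\right) = \left(-21 - 18\right) \left(6 + 24\right) = \left(-39\right) 30 = -1170$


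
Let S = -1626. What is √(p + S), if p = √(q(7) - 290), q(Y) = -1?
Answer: √(-1626 + I*√291) ≈ 0.2115 + 40.324*I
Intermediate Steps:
p = I*√291 (p = √(-1 - 290) = √(-291) = I*√291 ≈ 17.059*I)
√(p + S) = √(I*√291 - 1626) = √(-1626 + I*√291)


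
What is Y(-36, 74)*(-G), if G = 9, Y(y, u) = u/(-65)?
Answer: 666/65 ≈ 10.246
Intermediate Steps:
Y(y, u) = -u/65 (Y(y, u) = u*(-1/65) = -u/65)
Y(-36, 74)*(-G) = (-1/65*74)*(-1*9) = -74/65*(-9) = 666/65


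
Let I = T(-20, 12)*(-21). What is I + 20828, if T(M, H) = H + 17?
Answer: 20219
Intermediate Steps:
T(M, H) = 17 + H
I = -609 (I = (17 + 12)*(-21) = 29*(-21) = -609)
I + 20828 = -609 + 20828 = 20219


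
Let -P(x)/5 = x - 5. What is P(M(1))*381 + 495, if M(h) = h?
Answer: 8115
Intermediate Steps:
P(x) = 25 - 5*x (P(x) = -5*(x - 5) = -5*(-5 + x) = 25 - 5*x)
P(M(1))*381 + 495 = (25 - 5*1)*381 + 495 = (25 - 5)*381 + 495 = 20*381 + 495 = 7620 + 495 = 8115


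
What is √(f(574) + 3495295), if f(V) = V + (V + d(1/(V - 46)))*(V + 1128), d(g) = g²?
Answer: √1246949816230/528 ≈ 2114.9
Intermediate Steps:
f(V) = V + (1128 + V)*(V + (-46 + V)⁻²) (f(V) = V + (V + (1/(V - 46))²)*(V + 1128) = V + (V + (1/(-46 + V))²)*(1128 + V) = V + (V + (-46 + V)⁻²)*(1128 + V) = V + (1128 + V)*(V + (-46 + V)⁻²))
√(f(574) + 3495295) = √((1128 + 574 + 574*(-46 + 574)²*(1129 + 574))/(-46 + 574)² + 3495295) = √((1128 + 574 + 574*528²*1703)/528² + 3495295) = √((1128 + 574 + 574*278784*1703)/278784 + 3495295) = √((1128 + 574 + 272517493248)/278784 + 3495295) = √((1/278784)*272517494950 + 3495295) = √(136258747475/139392 + 3495295) = √(623474908115/139392) = √1246949816230/528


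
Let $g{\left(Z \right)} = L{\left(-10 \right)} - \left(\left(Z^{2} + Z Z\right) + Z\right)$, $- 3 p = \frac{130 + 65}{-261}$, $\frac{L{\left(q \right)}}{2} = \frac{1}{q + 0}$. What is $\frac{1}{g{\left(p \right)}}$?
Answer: $- \frac{340605}{195196} \approx -1.7449$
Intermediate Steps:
$L{\left(q \right)} = \frac{2}{q}$ ($L{\left(q \right)} = \frac{2}{q + 0} = \frac{2}{q}$)
$p = \frac{65}{261}$ ($p = - \frac{\left(130 + 65\right) \frac{1}{-261}}{3} = - \frac{195 \left(- \frac{1}{261}\right)}{3} = \left(- \frac{1}{3}\right) \left(- \frac{65}{87}\right) = \frac{65}{261} \approx 0.24904$)
$g{\left(Z \right)} = - \frac{1}{5} - Z - 2 Z^{2}$ ($g{\left(Z \right)} = \frac{2}{-10} - \left(\left(Z^{2} + Z Z\right) + Z\right) = 2 \left(- \frac{1}{10}\right) - \left(\left(Z^{2} + Z^{2}\right) + Z\right) = - \frac{1}{5} - \left(2 Z^{2} + Z\right) = - \frac{1}{5} - \left(Z + 2 Z^{2}\right) = - \frac{1}{5} - Z - 2 Z^{2}$)
$\frac{1}{g{\left(p \right)}} = \frac{1}{- \frac{1}{5} - \frac{65}{261} - 2 \left(\frac{65}{261}\right)^{2}} = \frac{1}{- \frac{1}{5} - \frac{65}{261} - \frac{8450}{68121}} = \frac{1}{- \frac{195196}{340605}} = - \frac{340605}{195196}$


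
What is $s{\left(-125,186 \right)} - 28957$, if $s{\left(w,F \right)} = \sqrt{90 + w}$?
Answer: $-28957 + i \sqrt{35} \approx -28957.0 + 5.9161 i$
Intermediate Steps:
$s{\left(-125,186 \right)} - 28957 = \sqrt{90 - 125} - 28957 = \sqrt{-35} - 28957 = i \sqrt{35} - 28957 = -28957 + i \sqrt{35}$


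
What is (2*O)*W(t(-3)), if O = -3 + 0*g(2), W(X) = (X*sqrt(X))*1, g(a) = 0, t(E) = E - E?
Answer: 0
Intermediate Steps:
t(E) = 0
W(X) = X**(3/2) (W(X) = X**(3/2)*1 = X**(3/2))
O = -3 (O = -3 + 0*0 = -3 + 0 = -3)
(2*O)*W(t(-3)) = (2*(-3))*0**(3/2) = -6*0 = 0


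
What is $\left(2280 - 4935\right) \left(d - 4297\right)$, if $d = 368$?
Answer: $10431495$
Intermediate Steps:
$\left(2280 - 4935\right) \left(d - 4297\right) = \left(2280 - 4935\right) \left(368 - 4297\right) = \left(-2655\right) \left(-3929\right) = 10431495$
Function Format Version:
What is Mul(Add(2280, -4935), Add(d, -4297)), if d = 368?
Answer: 10431495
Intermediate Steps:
Mul(Add(2280, -4935), Add(d, -4297)) = Mul(Add(2280, -4935), Add(368, -4297)) = Mul(-2655, -3929) = 10431495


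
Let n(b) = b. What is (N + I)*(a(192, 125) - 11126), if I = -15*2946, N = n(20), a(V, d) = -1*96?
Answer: 495675740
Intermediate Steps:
a(V, d) = -96
N = 20
I = -44190
(N + I)*(a(192, 125) - 11126) = (20 - 44190)*(-96 - 11126) = -44170*(-11222) = 495675740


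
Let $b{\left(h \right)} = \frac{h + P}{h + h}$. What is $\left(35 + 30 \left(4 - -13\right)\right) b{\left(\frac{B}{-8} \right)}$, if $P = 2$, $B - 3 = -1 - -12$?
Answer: $- \frac{545}{14} \approx -38.929$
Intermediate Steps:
$B = 14$ ($B = 3 - -11 = 3 + \left(-1 + 12\right) = 3 + 11 = 14$)
$b{\left(h \right)} = \frac{2 + h}{2 h}$ ($b{\left(h \right)} = \frac{h + 2}{h + h} = \frac{2 + h}{2 h}$)
$\left(35 + 30 \left(4 - -13\right)\right) b{\left(\frac{B}{-8} \right)} = \left(35 + 30 \left(4 - -13\right)\right) \frac{2 + \frac{14}{-8}}{2 \frac{14}{-8}} = \left(35 + 30 \left(4 + 13\right)\right) \frac{2 + 14 \left(- \frac{1}{8}\right)}{2 \cdot 14 \left(- \frac{1}{8}\right)} = \left(35 + 30 \cdot 17\right) \frac{2 - \frac{7}{4}}{2 \left(- \frac{7}{4}\right)} = \left(35 + 510\right) \frac{1}{2} \left(- \frac{4}{7}\right) \frac{1}{4} = 545 \left(- \frac{1}{14}\right) = - \frac{545}{14}$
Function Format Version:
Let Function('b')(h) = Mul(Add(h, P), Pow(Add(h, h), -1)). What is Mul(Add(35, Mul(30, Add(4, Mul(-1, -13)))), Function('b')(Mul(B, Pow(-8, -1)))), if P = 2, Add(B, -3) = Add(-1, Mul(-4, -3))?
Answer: Rational(-545, 14) ≈ -38.929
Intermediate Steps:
B = 14 (B = Add(3, Add(-1, Mul(-4, -3))) = Add(3, Add(-1, 12)) = Add(3, 11) = 14)
Function('b')(h) = Mul(Rational(1, 2), Pow(h, -1), Add(2, h)) (Function('b')(h) = Mul(Add(h, 2), Pow(Add(h, h), -1)) = Mul(Add(2, h), Pow(Mul(2, h), -1)) = Mul(Add(2, h), Mul(Rational(1, 2), Pow(h, -1))) = Mul(Rational(1, 2), Pow(h, -1), Add(2, h)))
Mul(Add(35, Mul(30, Add(4, Mul(-1, -13)))), Function('b')(Mul(B, Pow(-8, -1)))) = Mul(Add(35, Mul(30, Add(4, Mul(-1, -13)))), Mul(Rational(1, 2), Pow(Mul(14, Pow(-8, -1)), -1), Add(2, Mul(14, Pow(-8, -1))))) = Mul(Add(35, Mul(30, Add(4, 13))), Mul(Rational(1, 2), Pow(Mul(14, Rational(-1, 8)), -1), Add(2, Mul(14, Rational(-1, 8))))) = Mul(Add(35, Mul(30, 17)), Mul(Rational(1, 2), Pow(Rational(-7, 4), -1), Add(2, Rational(-7, 4)))) = Mul(Add(35, 510), Mul(Rational(1, 2), Rational(-4, 7), Rational(1, 4))) = Mul(545, Rational(-1, 14)) = Rational(-545, 14)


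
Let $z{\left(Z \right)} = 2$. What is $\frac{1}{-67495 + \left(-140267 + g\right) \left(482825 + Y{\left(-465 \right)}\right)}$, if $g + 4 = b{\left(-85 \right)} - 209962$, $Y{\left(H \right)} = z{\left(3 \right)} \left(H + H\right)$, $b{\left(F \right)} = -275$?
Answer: $- \frac{1}{168582147715} \approx -5.9318 \cdot 10^{-12}$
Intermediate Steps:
$Y{\left(H \right)} = 4 H$ ($Y{\left(H \right)} = 2 \left(H + H\right) = 2 \cdot 2 H = 4 H$)
$g = -210241$ ($g = -4 - 210237 = -210241$)
$\frac{1}{-67495 + \left(-140267 + g\right) \left(482825 + Y{\left(-465 \right)}\right)} = \frac{1}{-67495 + \left(-140267 - 210241\right) \left(482825 + 4 \left(-465\right)\right)} = \frac{1}{-67495 - 350508 \left(482825 - 1860\right)} = \frac{1}{-67495 - 168582080220} = \frac{1}{-168582147715} = - \frac{1}{168582147715}$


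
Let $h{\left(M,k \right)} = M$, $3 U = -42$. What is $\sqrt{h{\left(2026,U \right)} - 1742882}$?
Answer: $2 i \sqrt{435214} \approx 1319.4 i$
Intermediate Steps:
$U = -14$ ($U = \frac{1}{3} \left(-42\right) = -14$)
$\sqrt{h{\left(2026,U \right)} - 1742882} = \sqrt{2026 - 1742882} = \sqrt{-1740856} = 2 i \sqrt{435214}$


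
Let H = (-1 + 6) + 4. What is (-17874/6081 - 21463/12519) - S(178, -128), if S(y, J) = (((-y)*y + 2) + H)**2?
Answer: -1958206281671060/1952001 ≈ -1.0032e+9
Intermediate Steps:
H = 9 (H = 5 + 4 = 9)
S(y, J) = (11 - y**2)**2 (S(y, J) = (((-y)*y + 2) + 9)**2 = ((-y**2 + 2) + 9)**2 = ((2 - y**2) + 9)**2 = (11 - y**2)**2)
(-17874/6081 - 21463/12519) - S(178, -128) = (-17874/6081 - 21463/12519) - (11 - 1*178**2)**2 = (-17874*1/6081 - 21463*1/12519) - (11 - 1*31684)**2 = (-5958/2027 - 1651/963) - (11 - 31684)**2 = -9084131/1952001 - 1*(-31673)**2 = -9084131/1952001 - 1*1003178929 = -9084131/1952001 - 1003178929 = -1958206281671060/1952001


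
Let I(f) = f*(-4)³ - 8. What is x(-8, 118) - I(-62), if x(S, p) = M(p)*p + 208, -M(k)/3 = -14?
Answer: 1204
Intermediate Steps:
M(k) = 42 (M(k) = -3*(-14) = 42)
x(S, p) = 208 + 42*p (x(S, p) = 42*p + 208 = 208 + 42*p)
I(f) = -8 - 64*f (I(f) = f*(-64) - 8 = -64*f - 8 = -8 - 64*f)
x(-8, 118) - I(-62) = (208 + 42*118) - (-8 - 64*(-62)) = (208 + 4956) - (-8 + 3968) = 5164 - 1*3960 = 5164 - 3960 = 1204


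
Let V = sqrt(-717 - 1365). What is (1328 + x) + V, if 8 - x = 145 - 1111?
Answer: 2302 + I*sqrt(2082) ≈ 2302.0 + 45.629*I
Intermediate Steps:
x = 974 (x = 8 - (145 - 1111) = 8 - 1*(-966) = 8 + 966 = 974)
V = I*sqrt(2082) (V = sqrt(-2082) = I*sqrt(2082) ≈ 45.629*I)
(1328 + x) + V = (1328 + 974) + I*sqrt(2082) = 2302 + I*sqrt(2082)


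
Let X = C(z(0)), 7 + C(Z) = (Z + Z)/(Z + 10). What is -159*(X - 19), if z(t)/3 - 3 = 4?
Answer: 121476/31 ≈ 3918.6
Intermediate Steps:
z(t) = 21 (z(t) = 9 + 3*4 = 9 + 12 = 21)
C(Z) = -7 + 2*Z/(10 + Z) (C(Z) = -7 + (Z + Z)/(Z + 10) = -7 + (2*Z)/(10 + Z) = -7 + 2*Z/(10 + Z))
X = -175/31 (X = 5*(-14 - 1*21)/(10 + 21) = 5*(-14 - 21)/31 = 5*(1/31)*(-35) = -175/31 ≈ -5.6452)
-159*(X - 19) = -159*(-175/31 - 19) = -159*(-764/31) = 121476/31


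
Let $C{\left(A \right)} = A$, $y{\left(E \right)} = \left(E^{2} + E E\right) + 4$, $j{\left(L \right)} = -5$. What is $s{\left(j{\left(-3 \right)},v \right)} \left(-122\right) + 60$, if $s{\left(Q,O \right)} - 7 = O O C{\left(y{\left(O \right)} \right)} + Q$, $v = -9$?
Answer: $-1640596$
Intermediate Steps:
$y{\left(E \right)} = 4 + 2 E^{2}$ ($y{\left(E \right)} = \left(E^{2} + E^{2}\right) + 4 = 2 E^{2} + 4 = 4 + 2 E^{2}$)
$s{\left(Q,O \right)} = 7 + Q + O^{2} \left(4 + 2 O^{2}\right)$ ($s{\left(Q,O \right)} = 7 + \left(O O \left(4 + 2 O^{2}\right) + Q\right) = 7 + \left(O^{2} \left(4 + 2 O^{2}\right) + Q\right) = 7 + \left(Q + O^{2} \left(4 + 2 O^{2}\right)\right) = 7 + Q + O^{2} \left(4 + 2 O^{2}\right)$)
$s{\left(j{\left(-3 \right)},v \right)} \left(-122\right) + 60 = \left(7 - 5 + 2 \left(-9\right)^{2} \left(2 + \left(-9\right)^{2}\right)\right) \left(-122\right) + 60 = \left(7 - 5 + 2 \cdot 81 \left(2 + 81\right)\right) \left(-122\right) + 60 = \left(7 - 5 + 2 \cdot 81 \cdot 83\right) \left(-122\right) + 60 = \left(7 - 5 + 13446\right) \left(-122\right) + 60 = 13448 \left(-122\right) + 60 = -1640656 + 60 = -1640596$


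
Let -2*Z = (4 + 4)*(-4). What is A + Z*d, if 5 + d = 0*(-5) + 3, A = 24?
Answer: -8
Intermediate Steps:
d = -2 (d = -5 + (0*(-5) + 3) = -5 + (0 + 3) = -5 + 3 = -2)
Z = 16 (Z = -(4 + 4)*(-4)/2 = -4*(-4) = -½*(-32) = 16)
A + Z*d = 24 + 16*(-2) = 24 - 32 = -8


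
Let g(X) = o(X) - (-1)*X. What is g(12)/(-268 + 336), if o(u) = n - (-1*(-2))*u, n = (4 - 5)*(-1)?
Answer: -11/68 ≈ -0.16176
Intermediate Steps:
n = 1 (n = -1*(-1) = 1)
o(u) = 1 - 2*u (o(u) = 1 - (-1*(-2))*u = 1 - 2*u)
g(X) = 1 - X (g(X) = (1 - 2*X) - (-1)*X = (1 - 2*X) + X = 1 - X)
g(12)/(-268 + 336) = (1 - 1*12)/(-268 + 336) = (1 - 12)/68 = -11*1/68 = -11/68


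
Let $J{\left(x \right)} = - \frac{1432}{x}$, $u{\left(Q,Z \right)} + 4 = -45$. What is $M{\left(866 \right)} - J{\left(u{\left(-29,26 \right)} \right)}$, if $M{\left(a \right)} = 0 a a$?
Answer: $- \frac{1432}{49} \approx -29.224$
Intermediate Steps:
$u{\left(Q,Z \right)} = -49$ ($u{\left(Q,Z \right)} = -4 - 45 = -49$)
$M{\left(a \right)} = 0$ ($M{\left(a \right)} = 0 a = 0$)
$M{\left(866 \right)} - J{\left(u{\left(-29,26 \right)} \right)} = 0 - - \frac{1432}{-49} = 0 - \left(-1432\right) \left(- \frac{1}{49}\right) = 0 - \frac{1432}{49} = - \frac{1432}{49}$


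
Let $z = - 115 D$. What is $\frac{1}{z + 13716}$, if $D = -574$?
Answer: $\frac{1}{79726} \approx 1.2543 \cdot 10^{-5}$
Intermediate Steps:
$z = 66010$ ($z = \left(-115\right) \left(-574\right) = 66010$)
$\frac{1}{z + 13716} = \frac{1}{66010 + 13716} = \frac{1}{79726}$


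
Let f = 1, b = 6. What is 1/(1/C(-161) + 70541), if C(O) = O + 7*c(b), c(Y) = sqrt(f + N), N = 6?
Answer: 1804297537/127276941200417 + 7*sqrt(7)/127276941200417 ≈ 1.4176e-5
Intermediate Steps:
c(Y) = sqrt(7) (c(Y) = sqrt(1 + 6) = sqrt(7))
C(O) = O + 7*sqrt(7)
1/(1/C(-161) + 70541) = 1/(1/(-161 + 7*sqrt(7)) + 70541) = 1/(70541 + 1/(-161 + 7*sqrt(7)))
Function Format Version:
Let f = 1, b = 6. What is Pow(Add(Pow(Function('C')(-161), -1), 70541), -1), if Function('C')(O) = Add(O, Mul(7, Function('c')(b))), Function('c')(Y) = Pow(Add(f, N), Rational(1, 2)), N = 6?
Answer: Add(Rational(1804297537, 127276941200417), Mul(Rational(7, 127276941200417), Pow(7, Rational(1, 2)))) ≈ 1.4176e-5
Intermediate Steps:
Function('c')(Y) = Pow(7, Rational(1, 2)) (Function('c')(Y) = Pow(Add(1, 6), Rational(1, 2)) = Pow(7, Rational(1, 2)))
Function('C')(O) = Add(O, Mul(7, Pow(7, Rational(1, 2))))
Pow(Add(Pow(Function('C')(-161), -1), 70541), -1) = Pow(Add(Pow(Add(-161, Mul(7, Pow(7, Rational(1, 2)))), -1), 70541), -1) = Pow(Add(70541, Pow(Add(-161, Mul(7, Pow(7, Rational(1, 2)))), -1)), -1)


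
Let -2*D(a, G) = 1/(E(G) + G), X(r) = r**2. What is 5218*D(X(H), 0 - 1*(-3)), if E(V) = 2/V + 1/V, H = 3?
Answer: -2609/4 ≈ -652.25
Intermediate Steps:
E(V) = 3/V (E(V) = 2/V + 1/V = 3/V)
D(a, G) = -1/(2*(G + 3/G)) (D(a, G) = -1/(2*(3/G + G)) = -1/(2*(G + 3/G)))
5218*D(X(H), 0 - 1*(-3)) = 5218*(-(0 - 1*(-3))/(6 + 2*(0 - 1*(-3))**2)) = 5218*(-(0 + 3)/(6 + 2*(0 + 3)**2)) = 5218*(-1*3/(6 + 2*3**2)) = 5218*(-1*3/(6 + 2*9)) = 5218*(-1*3/(6 + 18)) = 5218*(-1*3/24) = 5218*(-1*3*1/24) = 5218*(-1/8) = -2609/4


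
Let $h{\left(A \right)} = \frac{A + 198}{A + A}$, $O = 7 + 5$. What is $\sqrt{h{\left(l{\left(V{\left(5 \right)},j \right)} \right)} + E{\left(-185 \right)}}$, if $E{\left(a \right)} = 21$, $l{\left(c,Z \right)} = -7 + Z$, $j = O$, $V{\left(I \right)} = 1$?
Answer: $\frac{\sqrt{4130}}{10} \approx 6.4265$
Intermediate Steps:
$O = 12$
$j = 12$
$h{\left(A \right)} = \frac{198 + A}{2 A}$
$\sqrt{h{\left(l{\left(V{\left(5 \right)},j \right)} \right)} + E{\left(-185 \right)}} = \sqrt{\frac{198 + \left(-7 + 12\right)}{2 \left(-7 + 12\right)} + 21} = \sqrt{\frac{198 + 5}{2 \cdot 5} + 21} = \sqrt{\frac{1}{2} \cdot \frac{1}{5} \cdot 203 + 21} = \sqrt{\frac{203}{10} + 21} = \sqrt{\frac{413}{10}} = \frac{\sqrt{4130}}{10}$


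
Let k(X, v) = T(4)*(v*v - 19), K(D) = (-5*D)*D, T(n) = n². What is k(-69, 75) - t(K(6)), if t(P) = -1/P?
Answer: 16145279/180 ≈ 89696.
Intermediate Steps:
K(D) = -5*D²
k(X, v) = -304 + 16*v² (k(X, v) = 4²*(v*v - 19) = 16*(v² - 19) = 16*(-19 + v²) = -304 + 16*v²)
k(-69, 75) - t(K(6)) = (-304 + 16*75²) - (-1)/((-5*6²)) = (-304 + 16*5625) - (-1)/((-5*36)) = (-304 + 90000) - (-1)/(-180) = 89696 - (-1)*(-1)/180 = 89696 - 1*1/180 = 89696 - 1/180 = 16145279/180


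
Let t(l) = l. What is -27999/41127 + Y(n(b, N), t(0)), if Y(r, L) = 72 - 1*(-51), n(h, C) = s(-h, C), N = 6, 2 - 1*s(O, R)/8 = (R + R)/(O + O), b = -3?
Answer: 1676874/13709 ≈ 122.32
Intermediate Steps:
s(O, R) = 16 - 8*R/O (s(O, R) = 16 - 8*(R + R)/(O + O) = 16 - 8*2*R/(2*O) = 16 - 8*2*R*1/(2*O) = 16 - 8*R/O)
n(h, C) = 16 + 8*C/h (n(h, C) = 16 - 8*C/((-h)) = 16 - 8*C*(-1/h) = 16 + 8*C/h)
Y(r, L) = 123 (Y(r, L) = 72 + 51 = 123)
-27999/41127 + Y(n(b, N), t(0)) = -27999/41127 + 123 = -27999*1/41127 + 123 = -9333/13709 + 123 = 1676874/13709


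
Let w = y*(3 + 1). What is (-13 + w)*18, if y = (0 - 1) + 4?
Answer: -18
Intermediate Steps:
y = 3 (y = -1 + 4 = 3)
w = 12 (w = 3*(3 + 1) = 3*4 = 12)
(-13 + w)*18 = (-13 + 12)*18 = -1*18 = -18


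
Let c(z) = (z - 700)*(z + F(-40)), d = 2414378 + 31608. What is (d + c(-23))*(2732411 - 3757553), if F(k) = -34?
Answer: -2549730106974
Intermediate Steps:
d = 2445986
c(z) = (-700 + z)*(-34 + z) (c(z) = (z - 700)*(z - 34) = (-700 + z)*(-34 + z))
(d + c(-23))*(2732411 - 3757553) = (2445986 + (23800 + (-23)² - 734*(-23)))*(2732411 - 3757553) = (2445986 + (23800 + 529 + 16882))*(-1025142) = (2445986 + 41211)*(-1025142) = 2487197*(-1025142) = -2549730106974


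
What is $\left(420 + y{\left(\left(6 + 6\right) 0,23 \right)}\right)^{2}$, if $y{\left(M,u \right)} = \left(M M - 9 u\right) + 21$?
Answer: $54756$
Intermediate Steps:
$y{\left(M,u \right)} = 21 + M^{2} - 9 u$ ($y{\left(M,u \right)} = \left(M^{2} - 9 u\right) + 21 = 21 + M^{2} - 9 u$)
$\left(420 + y{\left(\left(6 + 6\right) 0,23 \right)}\right)^{2} = \left(420 + \left(21 + \left(\left(6 + 6\right) 0\right)^{2} - 207\right)\right)^{2} = \left(420 + \left(21 + \left(12 \cdot 0\right)^{2} - 207\right)\right)^{2} = \left(420 + \left(21 + 0^{2} - 207\right)\right)^{2} = \left(420 + \left(21 + 0 - 207\right)\right)^{2} = \left(420 - 186\right)^{2} = 234^{2} = 54756$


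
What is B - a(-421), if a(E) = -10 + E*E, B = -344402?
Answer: -521633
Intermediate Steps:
a(E) = -10 + E²
B - a(-421) = -344402 - (-10 + (-421)²) = -344402 - (-10 + 177241) = -344402 - 1*177231 = -344402 - 177231 = -521633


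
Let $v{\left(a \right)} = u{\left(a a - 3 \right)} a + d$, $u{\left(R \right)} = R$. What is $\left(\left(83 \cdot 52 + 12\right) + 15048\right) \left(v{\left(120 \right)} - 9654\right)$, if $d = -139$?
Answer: $33285003472$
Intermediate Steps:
$v{\left(a \right)} = -139 + a \left(-3 + a^{2}\right)$ ($v{\left(a \right)} = \left(a a - 3\right) a - 139 = \left(a^{2} - 3\right) a - 139 = \left(-3 + a^{2}\right) a - 139 = a \left(-3 + a^{2}\right) - 139 = -139 + a \left(-3 + a^{2}\right)$)
$\left(\left(83 \cdot 52 + 12\right) + 15048\right) \left(v{\left(120 \right)} - 9654\right) = \left(\left(83 \cdot 52 + 12\right) + 15048\right) \left(\left(-139 + 120 \left(-3 + 120^{2}\right)\right) - 9654\right) = \left(\left(4316 + 12\right) + 15048\right) \left(\left(-139 + 120 \left(-3 + 14400\right)\right) - 9654\right) = \left(4328 + 15048\right) \left(\left(-139 + 120 \cdot 14397\right) - 9654\right) = 19376 \left(\left(-139 + 1727640\right) - 9654\right) = 19376 \left(1727501 - 9654\right) = 19376 \cdot 1717847 = 33285003472$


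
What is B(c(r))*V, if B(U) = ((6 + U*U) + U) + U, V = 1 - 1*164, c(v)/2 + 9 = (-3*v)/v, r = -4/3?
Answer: -87042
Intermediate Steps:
r = -4/3 (r = -4*1/3 = -4/3 ≈ -1.3333)
c(v) = -24 (c(v) = -18 + 2*((-3*v)/v) = -18 + 2*(-3) = -18 - 6 = -24)
V = -163 (V = 1 - 164 = -163)
B(U) = 6 + U**2 + 2*U (B(U) = ((6 + U**2) + U) + U = (6 + U + U**2) + U = 6 + U**2 + 2*U)
B(c(r))*V = (6 + (-24)**2 + 2*(-24))*(-163) = (6 + 576 - 48)*(-163) = 534*(-163) = -87042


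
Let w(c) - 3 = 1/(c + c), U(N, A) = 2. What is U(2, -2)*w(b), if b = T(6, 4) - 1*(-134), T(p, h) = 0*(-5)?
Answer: 805/134 ≈ 6.0075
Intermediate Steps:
T(p, h) = 0
b = 134 (b = 0 - 1*(-134) = 0 + 134 = 134)
w(c) = 3 + 1/(2*c) (w(c) = 3 + 1/(c + c) = 3 + 1/(2*c))
U(2, -2)*w(b) = 2*(3 + (½)/134) = 2*(3 + (½)*(1/134)) = 2*(3 + 1/268) = 2*(805/268) = 805/134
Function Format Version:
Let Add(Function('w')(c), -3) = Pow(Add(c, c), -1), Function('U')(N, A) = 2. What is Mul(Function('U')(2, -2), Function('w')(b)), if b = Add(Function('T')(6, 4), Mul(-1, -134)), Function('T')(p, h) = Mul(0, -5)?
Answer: Rational(805, 134) ≈ 6.0075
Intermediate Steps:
Function('T')(p, h) = 0
b = 134 (b = Add(0, Mul(-1, -134)) = Add(0, 134) = 134)
Function('w')(c) = Add(3, Mul(Rational(1, 2), Pow(c, -1))) (Function('w')(c) = Add(3, Pow(Add(c, c), -1)) = Add(3, Pow(Mul(2, c), -1)) = Add(3, Mul(Rational(1, 2), Pow(c, -1))))
Mul(Function('U')(2, -2), Function('w')(b)) = Mul(2, Add(3, Mul(Rational(1, 2), Pow(134, -1)))) = Mul(2, Add(3, Mul(Rational(1, 2), Rational(1, 134)))) = Mul(2, Add(3, Rational(1, 268))) = Mul(2, Rational(805, 268)) = Rational(805, 134)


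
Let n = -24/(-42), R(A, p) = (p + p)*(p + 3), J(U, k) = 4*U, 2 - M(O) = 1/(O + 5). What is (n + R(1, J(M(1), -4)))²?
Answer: 91853056/3969 ≈ 23143.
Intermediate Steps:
M(O) = 2 - 1/(5 + O) (M(O) = 2 - 1/(O + 5) = 2 - 1/(5 + O))
R(A, p) = 2*p*(3 + p) (R(A, p) = (2*p)*(3 + p) = 2*p*(3 + p))
n = 4/7 (n = -24*(-1/42) = 4/7 ≈ 0.57143)
(n + R(1, J(M(1), -4)))² = (4/7 + 2*(4*((9 + 2*1)/(5 + 1)))*(3 + 4*((9 + 2*1)/(5 + 1))))² = (4/7 + 2*(4*((9 + 2)/6))*(3 + 4*((9 + 2)/6)))² = (4/7 + 2*(4*((⅙)*11))*(3 + 4*((⅙)*11)))² = (4/7 + 2*(4*(11/6))*(3 + 4*(11/6)))² = (4/7 + 2*(22/3)*(3 + 22/3))² = (4/7 + 2*(22/3)*(31/3))² = (4/7 + 1364/9)² = (9584/63)² = 91853056/3969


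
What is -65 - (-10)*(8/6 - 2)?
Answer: -215/3 ≈ -71.667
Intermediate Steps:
-65 - (-10)*(8/6 - 2) = -65 - (-10)*(8*(1/6) - 2) = -65 - (-10)*(4/3 - 2) = -65 - (-10)*(-2)/3 = -65 - 1*20/3 = -65 - 20/3 = -215/3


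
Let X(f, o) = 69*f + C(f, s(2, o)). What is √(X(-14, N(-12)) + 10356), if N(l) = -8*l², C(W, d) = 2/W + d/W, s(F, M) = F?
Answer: 8*√7189/7 ≈ 96.901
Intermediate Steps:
X(f, o) = 4/f + 69*f (X(f, o) = 69*f + (2 + 2)/f = 69*f + 4/f = 4/f + 69*f)
√(X(-14, N(-12)) + 10356) = √((4/(-14) + 69*(-14)) + 10356) = √((4*(-1/14) - 966) + 10356) = √((-2/7 - 966) + 10356) = √(-6764/7 + 10356) = √(65728/7) = 8*√7189/7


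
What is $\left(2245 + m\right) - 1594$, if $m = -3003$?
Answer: $-2352$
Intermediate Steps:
$\left(2245 + m\right) - 1594 = \left(2245 - 3003\right) - 1594 = -758 - 1594 = -2352$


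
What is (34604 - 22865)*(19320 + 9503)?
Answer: 338353197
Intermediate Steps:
(34604 - 22865)*(19320 + 9503) = 11739*28823 = 338353197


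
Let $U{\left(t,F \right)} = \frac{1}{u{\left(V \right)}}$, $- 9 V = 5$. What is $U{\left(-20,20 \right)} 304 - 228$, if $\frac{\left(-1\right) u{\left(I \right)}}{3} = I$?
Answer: $- \frac{228}{5} \approx -45.6$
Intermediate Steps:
$V = - \frac{5}{9}$ ($V = \left(- \frac{1}{9}\right) 5 = - \frac{5}{9} \approx -0.55556$)
$u{\left(I \right)} = - 3 I$
$U{\left(t,F \right)} = \frac{3}{5}$ ($U{\left(t,F \right)} = \frac{1}{\left(-3\right) \left(- \frac{5}{9}\right)} = \frac{1}{\frac{5}{3}} = \frac{3}{5}$)
$U{\left(-20,20 \right)} 304 - 228 = \frac{3}{5} \cdot 304 - 228 = \frac{912}{5} - 228 = - \frac{228}{5}$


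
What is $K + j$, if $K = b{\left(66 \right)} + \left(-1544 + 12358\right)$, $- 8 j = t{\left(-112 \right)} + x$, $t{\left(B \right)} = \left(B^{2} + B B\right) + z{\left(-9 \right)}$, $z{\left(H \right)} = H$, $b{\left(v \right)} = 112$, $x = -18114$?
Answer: $\frac{80443}{8} \approx 10055.0$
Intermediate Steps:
$t{\left(B \right)} = -9 + 2 B^{2}$ ($t{\left(B \right)} = \left(B^{2} + B B\right) - 9 = \left(B^{2} + B^{2}\right) - 9 = 2 B^{2} - 9 = -9 + 2 B^{2}$)
$j = - \frac{6965}{8}$ ($j = - \frac{\left(-9 + 2 \left(-112\right)^{2}\right) - 18114}{8} = - \frac{\left(-9 + 2 \cdot 12544\right) - 18114}{8} = - \frac{\left(-9 + 25088\right) - 18114}{8} = - \frac{25079 - 18114}{8} = \left(- \frac{1}{8}\right) 6965 = - \frac{6965}{8} \approx -870.63$)
$K = 10926$ ($K = 112 + \left(-1544 + 12358\right) = 112 + 10814 = 10926$)
$K + j = 10926 - \frac{6965}{8} = \frac{80443}{8}$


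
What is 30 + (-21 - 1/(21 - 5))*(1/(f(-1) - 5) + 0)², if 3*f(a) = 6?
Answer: 3983/144 ≈ 27.660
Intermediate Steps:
f(a) = 2 (f(a) = (⅓)*6 = 2)
30 + (-21 - 1/(21 - 5))*(1/(f(-1) - 5) + 0)² = 30 + (-21 - 1/(21 - 5))*(1/(2 - 5) + 0)² = 30 + (-21 - 1/16)*(1/(-3) + 0)² = 30 + (-21 - 1*1/16)*(-⅓ + 0)² = 30 + (-21 - 1/16)*(-⅓)² = 30 - 337/16*⅑ = 30 - 337/144 = 3983/144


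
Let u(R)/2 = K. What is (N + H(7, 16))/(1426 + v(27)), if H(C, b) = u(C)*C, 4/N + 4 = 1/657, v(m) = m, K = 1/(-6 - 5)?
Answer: -65686/41987341 ≈ -0.0015644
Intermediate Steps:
K = -1/11 (K = 1/(-11) = -1/11 ≈ -0.090909)
u(R) = -2/11 (u(R) = 2*(-1/11) = -2/11)
N = -2628/2627 (N = 4/(-4 + 1/657) = 4/(-2627/657) = 4*(-657/2627) = -2628/2627 ≈ -1.0004)
H(C, b) = -2*C/11
(N + H(7, 16))/(1426 + v(27)) = (-2628/2627 - 2/11*7)/(1426 + 27) = (-2628/2627 - 14/11)/1453 = -65686/28897*1/1453 = -65686/41987341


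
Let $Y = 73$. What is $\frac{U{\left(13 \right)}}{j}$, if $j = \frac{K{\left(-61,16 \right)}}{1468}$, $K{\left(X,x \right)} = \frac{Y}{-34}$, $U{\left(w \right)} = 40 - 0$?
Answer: $- \frac{1996480}{73} \approx -27349.0$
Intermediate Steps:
$U{\left(w \right)} = 40$ ($U{\left(w \right)} = 40 + 0 = 40$)
$K{\left(X,x \right)} = - \frac{73}{34}$ ($K{\left(X,x \right)} = \frac{73}{-34} = 73 \left(- \frac{1}{34}\right) = - \frac{73}{34}$)
$j = - \frac{73}{49912}$ ($j = - \frac{73}{34 \cdot 1468} = \left(- \frac{73}{34}\right) \frac{1}{1468} = - \frac{73}{49912} \approx -0.0014626$)
$\frac{U{\left(13 \right)}}{j} = \frac{40}{- \frac{73}{49912}} = 40 \left(- \frac{49912}{73}\right) = - \frac{1996480}{73}$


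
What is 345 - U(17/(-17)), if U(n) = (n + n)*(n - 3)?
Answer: 337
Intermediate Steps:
U(n) = 2*n*(-3 + n) (U(n) = (2*n)*(-3 + n) = 2*n*(-3 + n))
345 - U(17/(-17)) = 345 - 2*17/(-17)*(-3 + 17/(-17)) = 345 - 2*17*(-1/17)*(-3 + 17*(-1/17)) = 345 - 2*(-1)*(-3 - 1) = 345 - 2*(-1)*(-4) = 345 - 1*8 = 345 - 8 = 337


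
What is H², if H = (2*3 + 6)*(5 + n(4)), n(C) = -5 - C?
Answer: 2304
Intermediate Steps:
H = -48 (H = (2*3 + 6)*(5 + (-5 - 1*4)) = (6 + 6)*(5 + (-5 - 4)) = 12*(5 - 9) = 12*(-4) = -48)
H² = (-48)² = 2304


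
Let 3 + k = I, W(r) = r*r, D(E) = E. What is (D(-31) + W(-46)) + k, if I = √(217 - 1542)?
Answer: 2082 + 5*I*√53 ≈ 2082.0 + 36.401*I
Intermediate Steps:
I = 5*I*√53 (I = √(-1325) = 5*I*√53 ≈ 36.401*I)
W(r) = r²
k = -3 + 5*I*√53 ≈ -3.0 + 36.401*I
(D(-31) + W(-46)) + k = (-31 + (-46)²) + (-3 + 5*I*√53) = (-31 + 2116) + (-3 + 5*I*√53) = 2085 + (-3 + 5*I*√53) = 2082 + 5*I*√53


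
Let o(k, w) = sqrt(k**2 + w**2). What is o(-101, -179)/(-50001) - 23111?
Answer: -23111 - sqrt(42242)/50001 ≈ -23111.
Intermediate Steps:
o(-101, -179)/(-50001) - 23111 = sqrt((-101)**2 + (-179)**2)/(-50001) - 23111 = sqrt(10201 + 32041)*(-1/50001) - 23111 = sqrt(42242)*(-1/50001) - 23111 = -sqrt(42242)/50001 - 23111 = -23111 - sqrt(42242)/50001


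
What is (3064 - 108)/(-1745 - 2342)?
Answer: -2956/4087 ≈ -0.72327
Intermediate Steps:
(3064 - 108)/(-1745 - 2342) = 2956/(-4087) = 2956*(-1/4087) = -2956/4087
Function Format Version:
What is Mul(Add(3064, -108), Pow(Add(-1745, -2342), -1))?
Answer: Rational(-2956, 4087) ≈ -0.72327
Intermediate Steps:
Mul(Add(3064, -108), Pow(Add(-1745, -2342), -1)) = Mul(2956, Pow(-4087, -1)) = Mul(2956, Rational(-1, 4087)) = Rational(-2956, 4087)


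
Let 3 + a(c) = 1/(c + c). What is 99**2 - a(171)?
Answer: 3352967/342 ≈ 9804.0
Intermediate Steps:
a(c) = -3 + 1/(2*c) (a(c) = -3 + 1/(c + c) = -3 + 1/(2*c))
99**2 - a(171) = 99**2 - (-3 + (1/2)/171) = 9801 - (-3 + (1/2)*(1/171)) = 9801 - (-3 + 1/342) = 9801 - 1*(-1025/342) = 9801 + 1025/342 = 3352967/342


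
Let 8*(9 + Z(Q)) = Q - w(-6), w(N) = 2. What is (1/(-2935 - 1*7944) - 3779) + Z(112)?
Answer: -164240267/43516 ≈ -3774.3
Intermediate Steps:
Z(Q) = -37/4 + Q/8 (Z(Q) = -9 + (Q - 1*2)/8 = -9 + (Q - 2)/8 = -9 + (-2 + Q)/8 = -9 + (-¼ + Q/8) = -37/4 + Q/8)
(1/(-2935 - 1*7944) - 3779) + Z(112) = (1/(-2935 - 1*7944) - 3779) + (-37/4 + (⅛)*112) = (1/(-2935 - 7944) - 3779) + (-37/4 + 14) = (1/(-10879) - 3779) + 19/4 = (-1/10879 - 3779) + 19/4 = -41111742/10879 + 19/4 = -164240267/43516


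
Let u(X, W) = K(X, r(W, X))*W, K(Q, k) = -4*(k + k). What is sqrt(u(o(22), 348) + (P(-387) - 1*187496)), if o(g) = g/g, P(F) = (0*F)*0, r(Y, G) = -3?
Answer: 14*I*sqrt(914) ≈ 423.25*I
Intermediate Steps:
K(Q, k) = -8*k
P(F) = 0 (P(F) = 0*0 = 0)
o(g) = 1
u(X, W) = 24*W (u(X, W) = (-8*(-3))*W = 24*W)
sqrt(u(o(22), 348) + (P(-387) - 1*187496)) = sqrt(24*348 + (0 - 1*187496)) = sqrt(8352 + (0 - 187496)) = sqrt(8352 - 187496) = sqrt(-179144) = 14*I*sqrt(914)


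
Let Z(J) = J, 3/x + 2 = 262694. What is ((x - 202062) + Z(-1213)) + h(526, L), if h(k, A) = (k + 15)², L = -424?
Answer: 7828746985/87564 ≈ 89406.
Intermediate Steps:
x = 1/87564 (x = 3/(-2 + 262694) = 3/262692 = 3*(1/262692) = 1/87564 ≈ 1.1420e-5)
h(k, A) = (15 + k)²
((x - 202062) + Z(-1213)) + h(526, L) = ((1/87564 - 202062) - 1213) + (15 + 526)² = (-17693356967/87564 - 1213) + 541² = -17799572099/87564 + 292681 = 7828746985/87564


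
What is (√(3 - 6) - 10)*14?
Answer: -140 + 14*I*√3 ≈ -140.0 + 24.249*I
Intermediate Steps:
(√(3 - 6) - 10)*14 = (√(-3) - 10)*14 = (I*√3 - 10)*14 = (-10 + I*√3)*14 = -140 + 14*I*√3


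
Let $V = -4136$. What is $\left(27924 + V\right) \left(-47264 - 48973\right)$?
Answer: $-2289285756$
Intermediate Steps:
$\left(27924 + V\right) \left(-47264 - 48973\right) = \left(27924 - 4136\right) \left(-47264 - 48973\right) = 23788 \left(-96237\right) = -2289285756$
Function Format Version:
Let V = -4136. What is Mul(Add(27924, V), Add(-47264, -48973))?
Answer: -2289285756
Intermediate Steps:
Mul(Add(27924, V), Add(-47264, -48973)) = Mul(Add(27924, -4136), Add(-47264, -48973)) = Mul(23788, -96237) = -2289285756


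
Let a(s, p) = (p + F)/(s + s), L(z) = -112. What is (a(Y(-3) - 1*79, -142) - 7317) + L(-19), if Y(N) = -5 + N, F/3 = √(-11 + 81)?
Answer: -646252/87 - √70/58 ≈ -7428.3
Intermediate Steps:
F = 3*√70 (F = 3*√(-11 + 81) = 3*√70 ≈ 25.100)
a(s, p) = (p + 3*√70)/(2*s) (a(s, p) = (p + 3*√70)/(s + s) = (p + 3*√70)/((2*s)) = (p + 3*√70)*(1/(2*s)) = (p + 3*√70)/(2*s))
(a(Y(-3) - 1*79, -142) - 7317) + L(-19) = ((-142 + 3*√70)/(2*((-5 - 3) - 1*79)) - 7317) - 112 = ((-142 + 3*√70)/(2*(-8 - 79)) - 7317) - 112 = ((½)*(-142 + 3*√70)/(-87) - 7317) - 112 = ((½)*(-1/87)*(-142 + 3*√70) - 7317) - 112 = ((71/87 - √70/58) - 7317) - 112 = (-636508/87 - √70/58) - 112 = -646252/87 - √70/58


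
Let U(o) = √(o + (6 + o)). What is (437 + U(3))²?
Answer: 190981 + 1748*√3 ≈ 1.9401e+5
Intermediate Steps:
U(o) = √(6 + 2*o)
(437 + U(3))² = (437 + √(6 + 2*3))² = (437 + √(6 + 6))² = (437 + √12)² = (437 + 2*√3)²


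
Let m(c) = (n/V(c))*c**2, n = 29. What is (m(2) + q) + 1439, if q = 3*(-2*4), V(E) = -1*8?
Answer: 2801/2 ≈ 1400.5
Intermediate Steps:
V(E) = -8
q = -24 (q = 3*(-8) = -24)
m(c) = -29*c**2/8 (m(c) = (29/(-8))*c**2 = (29*(-1/8))*c**2 = -29*c**2/8)
(m(2) + q) + 1439 = (-29/8*2**2 - 24) + 1439 = (-29/8*4 - 24) + 1439 = (-29/2 - 24) + 1439 = -77/2 + 1439 = 2801/2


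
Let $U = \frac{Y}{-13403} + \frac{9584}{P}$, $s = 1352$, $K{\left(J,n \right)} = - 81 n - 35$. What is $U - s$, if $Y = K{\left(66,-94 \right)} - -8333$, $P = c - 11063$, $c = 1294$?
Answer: $- \frac{13638964688}{10071839} \approx -1354.2$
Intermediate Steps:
$K{\left(J,n \right)} = -35 - 81 n$
$P = -9769$ ($P = 1294 - 11063 = -9769$)
$Y = 15912$ ($Y = \left(-35 - -7614\right) - -8333 = \left(-35 + 7614\right) + 8333 = 7579 + 8333 = 15912$)
$U = - \frac{21838360}{10071839}$ ($U = \frac{15912}{-13403} + \frac{9584}{-9769} = 15912 \left(- \frac{1}{13403}\right) + 9584 \left(- \frac{1}{9769}\right) = - \frac{1224}{1031} - \frac{9584}{9769} = - \frac{21838360}{10071839} \approx -2.1683$)
$U - s = - \frac{21838360}{10071839} - 1352 = - \frac{13638964688}{10071839}$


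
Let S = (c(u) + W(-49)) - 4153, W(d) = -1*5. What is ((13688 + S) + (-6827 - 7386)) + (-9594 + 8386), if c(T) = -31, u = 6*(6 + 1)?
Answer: -5922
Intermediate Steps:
u = 42 (u = 6*7 = 42)
W(d) = -5
S = -4189 (S = (-31 - 5) - 4153 = -36 - 4153 = -4189)
((13688 + S) + (-6827 - 7386)) + (-9594 + 8386) = ((13688 - 4189) + (-6827 - 7386)) + (-9594 + 8386) = (9499 - 14213) - 1208 = -4714 - 1208 = -5922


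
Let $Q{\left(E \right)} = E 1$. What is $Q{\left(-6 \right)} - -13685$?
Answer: $13679$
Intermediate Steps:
$Q{\left(E \right)} = E$
$Q{\left(-6 \right)} - -13685 = -6 - -13685 = -6 + 13685 = 13679$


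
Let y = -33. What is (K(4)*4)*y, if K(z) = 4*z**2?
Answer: -8448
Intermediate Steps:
(K(4)*4)*y = ((4*4**2)*4)*(-33) = ((4*16)*4)*(-33) = (64*4)*(-33) = 256*(-33) = -8448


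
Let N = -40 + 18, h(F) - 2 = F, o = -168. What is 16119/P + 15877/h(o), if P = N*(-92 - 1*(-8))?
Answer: -4444157/51128 ≈ -86.922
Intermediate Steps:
h(F) = 2 + F
N = -22
P = 1848 (P = -22*(-92 - 1*(-8)) = -22*(-92 + 8) = -22*(-84) = 1848)
16119/P + 15877/h(o) = 16119/1848 + 15877/(2 - 168) = 16119*(1/1848) + 15877/(-166) = 5373/616 + 15877*(-1/166) = 5373/616 - 15877/166 = -4444157/51128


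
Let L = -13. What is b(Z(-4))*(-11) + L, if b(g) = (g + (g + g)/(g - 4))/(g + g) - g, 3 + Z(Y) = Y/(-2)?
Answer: -273/10 ≈ -27.300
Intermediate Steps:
Z(Y) = -3 - Y/2 (Z(Y) = -3 + Y/(-2) = -3 + Y*(-½) = -3 - Y/2)
b(g) = -g + (g + 2*g/(-4 + g))/(2*g) (b(g) = (g + (2*g)/(-4 + g))/((2*g)) - g = (g + 2*g/(-4 + g))*(1/(2*g)) - g = (g + 2*g/(-4 + g))/(2*g) - g = -g + (g + 2*g/(-4 + g))/(2*g))
b(Z(-4))*(-11) + L = ((-1 - (-3 - ½*(-4))² + 9*(-3 - ½*(-4))/2)/(-4 + (-3 - ½*(-4))))*(-11) - 13 = ((-1 - (-3 + 2)² + 9*(-3 + 2)/2)/(-4 + (-3 + 2)))*(-11) - 13 = ((-1 - 1*(-1)² + (9/2)*(-1))/(-4 - 1))*(-11) - 13 = ((-1 - 1*1 - 9/2)/(-5))*(-11) - 13 = -(-1 - 1 - 9/2)/5*(-11) - 13 = -⅕*(-13/2)*(-11) - 13 = (13/10)*(-11) - 13 = -143/10 - 13 = -273/10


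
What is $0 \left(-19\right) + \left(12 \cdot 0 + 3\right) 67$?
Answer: $201$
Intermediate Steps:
$0 \left(-19\right) + \left(12 \cdot 0 + 3\right) 67 = 0 + \left(0 + 3\right) 67 = 0 + 3 \cdot 67 = 0 + 201 = 201$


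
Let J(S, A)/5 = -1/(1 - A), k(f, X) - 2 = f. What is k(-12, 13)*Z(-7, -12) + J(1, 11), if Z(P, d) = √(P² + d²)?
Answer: ½ - 10*√193 ≈ -138.42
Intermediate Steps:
k(f, X) = 2 + f
J(S, A) = -5/(1 - A) (J(S, A) = 5*(-1/(1 - A)) = -5/(1 - A))
k(-12, 13)*Z(-7, -12) + J(1, 11) = (2 - 12)*√((-7)² + (-12)²) + 5/(-1 + 11) = -10*√(49 + 144) + 5/10 = -10*√193 + 5*(⅒) = -10*√193 + ½ = ½ - 10*√193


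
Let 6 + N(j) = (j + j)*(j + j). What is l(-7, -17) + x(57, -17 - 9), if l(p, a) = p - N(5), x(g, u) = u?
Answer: -127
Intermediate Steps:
N(j) = -6 + 4*j**2 (N(j) = -6 + (j + j)*(j + j) = -6 + (2*j)*(2*j) = -6 + 4*j**2)
l(p, a) = -94 + p (l(p, a) = p - (-6 + 4*5**2) = p - (-6 + 4*25) = p - (-6 + 100) = p - 1*94 = p - 94 = -94 + p)
l(-7, -17) + x(57, -17 - 9) = (-94 - 7) + (-17 - 9) = -101 - 26 = -127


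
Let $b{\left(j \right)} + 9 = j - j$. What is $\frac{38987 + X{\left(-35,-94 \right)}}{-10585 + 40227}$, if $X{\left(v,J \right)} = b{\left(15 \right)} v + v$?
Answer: $\frac{39267}{29642} \approx 1.3247$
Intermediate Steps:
$b{\left(j \right)} = -9$ ($b{\left(j \right)} = -9 + \left(j - j\right) = -9 + 0 = -9$)
$X{\left(v,J \right)} = - 8 v$ ($X{\left(v,J \right)} = - 9 v + v = - 8 v$)
$\frac{38987 + X{\left(-35,-94 \right)}}{-10585 + 40227} = \frac{38987 - -280}{-10585 + 40227} = \frac{38987 + 280}{29642} = 39267 \cdot \frac{1}{29642} = \frac{39267}{29642}$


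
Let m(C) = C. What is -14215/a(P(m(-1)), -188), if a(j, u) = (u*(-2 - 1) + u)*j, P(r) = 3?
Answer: -14215/1128 ≈ -12.602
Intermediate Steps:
a(j, u) = -2*j*u (a(j, u) = (u*(-3) + u)*j = (-3*u + u)*j = (-2*u)*j = -2*j*u)
-14215/a(P(m(-1)), -188) = -14215/((-2*3*(-188))) = -14215/1128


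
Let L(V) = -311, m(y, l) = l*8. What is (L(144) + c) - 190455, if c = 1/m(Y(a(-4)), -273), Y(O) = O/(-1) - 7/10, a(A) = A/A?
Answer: -416632945/2184 ≈ -1.9077e+5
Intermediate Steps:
a(A) = 1
Y(O) = -7/10 - O (Y(O) = O*(-1) - 7*⅒ = -O - 7/10 = -7/10 - O)
m(y, l) = 8*l
c = -1/2184 (c = 1/(8*(-273)) = 1/(-2184) = -1/2184 ≈ -0.00045788)
(L(144) + c) - 190455 = (-311 - 1/2184) - 190455 = -679225/2184 - 190455 = -416632945/2184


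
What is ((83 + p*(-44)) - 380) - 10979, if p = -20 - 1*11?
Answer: -9912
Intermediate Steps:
p = -31 (p = -20 - 11 = -31)
((83 + p*(-44)) - 380) - 10979 = ((83 - 31*(-44)) - 380) - 10979 = ((83 + 1364) - 380) - 10979 = (1447 - 380) - 10979 = 1067 - 10979 = -9912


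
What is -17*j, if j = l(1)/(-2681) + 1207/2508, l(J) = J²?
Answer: -54968803/6723948 ≈ -8.1751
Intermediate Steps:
j = 3233459/6723948 (j = 1²/(-2681) + 1207/2508 = 1*(-1/2681) + 1207*(1/2508) = -1/2681 + 1207/2508 = 3233459/6723948 ≈ 0.48089)
-17*j = -17*3233459/6723948 = -54968803/6723948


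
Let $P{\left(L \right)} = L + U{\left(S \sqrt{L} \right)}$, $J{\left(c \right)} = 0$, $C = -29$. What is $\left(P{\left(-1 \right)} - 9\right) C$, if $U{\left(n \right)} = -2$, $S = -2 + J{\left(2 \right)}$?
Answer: $348$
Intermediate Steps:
$S = -2$ ($S = -2 + 0 = -2$)
$P{\left(L \right)} = -2 + L$ ($P{\left(L \right)} = L - 2 = -2 + L$)
$\left(P{\left(-1 \right)} - 9\right) C = \left(\left(-2 - 1\right) - 9\right) \left(-29\right) = \left(-3 - 9\right) \left(-29\right) = \left(-12\right) \left(-29\right) = 348$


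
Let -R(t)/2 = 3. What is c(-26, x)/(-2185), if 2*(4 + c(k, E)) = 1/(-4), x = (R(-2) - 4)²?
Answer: 33/17480 ≈ 0.0018879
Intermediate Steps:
R(t) = -6 (R(t) = -2*3 = -6)
x = 100 (x = (-6 - 4)² = (-10)² = 100)
c(k, E) = -33/8 (c(k, E) = -4 + (½)/(-4) = -4 + (½)*(-¼) = -4 - ⅛ = -33/8)
c(-26, x)/(-2185) = -33/8/(-2185) = -33/8*(-1/2185) = 33/17480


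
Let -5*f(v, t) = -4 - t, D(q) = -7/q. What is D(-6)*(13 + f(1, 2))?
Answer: 497/30 ≈ 16.567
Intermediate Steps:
f(v, t) = ⅘ + t/5 (f(v, t) = -(-4 - t)/5 = ⅘ + t/5)
D(-6)*(13 + f(1, 2)) = (-7/(-6))*(13 + (⅘ + (⅕)*2)) = (-7*(-⅙))*(13 + (⅘ + ⅖)) = 7*(13 + 6/5)/6 = (7/6)*(71/5) = 497/30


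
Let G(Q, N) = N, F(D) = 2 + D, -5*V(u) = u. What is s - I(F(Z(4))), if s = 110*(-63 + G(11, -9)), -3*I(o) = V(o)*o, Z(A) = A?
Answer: -39612/5 ≈ -7922.4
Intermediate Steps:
V(u) = -u/5
I(o) = o²/15 (I(o) = -(-o/5)*o/3 = -(-1)*o²/15 = o²/15)
s = -7920 (s = 110*(-63 - 9) = 110*(-72) = -7920)
s - I(F(Z(4))) = -7920 - (2 + 4)²/15 = -7920 - 6²/15 = -7920 - 36/15 = -7920 - 1*12/5 = -7920 - 12/5 = -39612/5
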